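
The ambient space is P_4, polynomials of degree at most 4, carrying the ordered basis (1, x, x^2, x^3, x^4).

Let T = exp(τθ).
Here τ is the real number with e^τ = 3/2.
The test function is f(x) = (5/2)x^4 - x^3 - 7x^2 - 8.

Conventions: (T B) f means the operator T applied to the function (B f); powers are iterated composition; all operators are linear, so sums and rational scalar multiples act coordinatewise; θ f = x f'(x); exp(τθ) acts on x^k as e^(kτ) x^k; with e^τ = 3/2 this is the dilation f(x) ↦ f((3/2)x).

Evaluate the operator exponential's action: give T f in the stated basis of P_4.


exp(τθ) x^k = e^(kτ) x^k; with e^τ = 3/2 this sends x^k to (3/2)^k x^k
x^2 ↦ 9/4 x^2
x^3 ↦ 27/8 x^3
x^4 ↦ 81/16 x^4
applying this coordinatewise to f: exp(τθ) f = (405/32)x^4 - (27/8)x^3 - (63/4)x^2 - 8

the result is g(x) = (405/32)x^4 - (27/8)x^3 - (63/4)x^2 - 8


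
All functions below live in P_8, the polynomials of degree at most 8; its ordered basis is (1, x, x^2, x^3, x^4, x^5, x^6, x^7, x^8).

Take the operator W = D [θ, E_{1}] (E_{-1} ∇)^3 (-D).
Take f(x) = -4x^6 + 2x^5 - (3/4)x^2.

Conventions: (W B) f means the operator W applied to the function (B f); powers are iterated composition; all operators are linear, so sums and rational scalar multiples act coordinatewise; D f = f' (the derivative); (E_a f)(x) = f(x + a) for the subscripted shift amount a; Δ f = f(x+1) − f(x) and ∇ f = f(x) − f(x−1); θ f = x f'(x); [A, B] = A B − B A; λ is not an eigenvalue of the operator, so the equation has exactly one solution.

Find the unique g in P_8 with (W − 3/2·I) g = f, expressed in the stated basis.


write g with unknown coordinates in the stated basis and equate coefficients in (W − 3/2·I) g = f
solving from the highest basis element down gives g = (8/3)x^6 - (4/3)x^5 + (1/2)x^2 + 1280
check: W g = 1920
so W g − 3/2·g = -4x^6 + 2x^5 - (3/4)x^2 = f ✓

g(x) = (8/3)x^6 - (4/3)x^5 + (1/2)x^2 + 1280


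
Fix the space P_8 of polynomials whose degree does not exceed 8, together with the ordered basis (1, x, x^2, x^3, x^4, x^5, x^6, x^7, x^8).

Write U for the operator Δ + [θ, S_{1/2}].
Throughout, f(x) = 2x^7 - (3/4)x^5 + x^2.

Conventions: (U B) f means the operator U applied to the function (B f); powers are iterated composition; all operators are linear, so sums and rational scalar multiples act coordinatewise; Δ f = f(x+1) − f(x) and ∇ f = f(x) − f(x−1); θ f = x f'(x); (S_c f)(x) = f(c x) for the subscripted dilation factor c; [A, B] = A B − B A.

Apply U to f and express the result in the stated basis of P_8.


the image equals g(x) = 14x^6 + 42x^5 + (265/4)x^4 + (125/2)x^3 + (69/2)x^2 + (49/4)x + 9/4

Δ f = 14x^6 + 42x^5 + (265/4)x^4 + (125/2)x^3 + (69/2)x^2 + (49/4)x + 9/4
S_{1/2} f = (1/64)x^7 - (3/128)x^5 + (1/4)x^2
θ S_{1/2} f = (7/64)x^7 - (15/128)x^5 + (1/2)x^2
θ f = 14x^7 - (15/4)x^5 + 2x^2
S_{1/2} θ f = (7/64)x^7 - (15/128)x^5 + (1/2)x^2
[θ, S_{1/2}] f = 0
(Δ + [θ, S_{1/2}]) f = 14x^6 + 42x^5 + (265/4)x^4 + (125/2)x^3 + (69/2)x^2 + (49/4)x + 9/4


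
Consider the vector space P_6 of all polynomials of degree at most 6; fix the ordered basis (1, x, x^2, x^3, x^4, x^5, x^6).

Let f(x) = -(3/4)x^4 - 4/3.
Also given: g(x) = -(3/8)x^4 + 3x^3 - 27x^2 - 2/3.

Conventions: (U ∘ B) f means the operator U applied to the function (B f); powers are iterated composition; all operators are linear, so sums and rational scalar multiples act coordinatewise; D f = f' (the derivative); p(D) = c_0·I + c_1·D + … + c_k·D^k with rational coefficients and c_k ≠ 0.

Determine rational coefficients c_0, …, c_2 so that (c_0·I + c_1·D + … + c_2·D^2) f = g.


p(D) = (1/2)·I − D + 3·D^2, i.e. c_0 = 1/2, c_1 = -1, c_2 = 3

D^0 f = -(3/4)x^4 - 4/3
D^1 f = -3x^3
D^2 f = -9x^2
matching coefficients of g against c_0 f + c_1 Df + … from the top degree down determines the c_i
solution: c_0 = 1/2, c_1 = -1, c_2 = 3


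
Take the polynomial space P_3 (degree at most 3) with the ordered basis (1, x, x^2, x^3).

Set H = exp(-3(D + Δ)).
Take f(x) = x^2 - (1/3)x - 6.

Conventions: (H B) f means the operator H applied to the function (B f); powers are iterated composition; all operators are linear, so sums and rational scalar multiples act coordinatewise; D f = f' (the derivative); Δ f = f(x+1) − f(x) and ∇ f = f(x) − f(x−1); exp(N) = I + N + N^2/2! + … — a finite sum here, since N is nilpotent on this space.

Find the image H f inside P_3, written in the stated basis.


order-1 term: -12x - 1
order-2 term: 36
the series for exp(-3(D + Δ)) f terminates at order 2
exp(-3(D + Δ)) f = x^2 - (37/3)x + 29

the image equals g(x) = x^2 - (37/3)x + 29


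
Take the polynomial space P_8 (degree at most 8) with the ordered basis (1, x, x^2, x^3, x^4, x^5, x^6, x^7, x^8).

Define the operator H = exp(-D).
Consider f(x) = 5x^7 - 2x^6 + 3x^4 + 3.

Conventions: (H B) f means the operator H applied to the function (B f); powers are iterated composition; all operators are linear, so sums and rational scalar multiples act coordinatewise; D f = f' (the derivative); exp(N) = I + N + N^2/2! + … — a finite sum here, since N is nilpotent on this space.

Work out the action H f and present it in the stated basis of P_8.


order-1 term: -35x^6 + 12x^5 - 12x^3
order-2 term: 105x^5 - 30x^4 + 18x^2
order-3 term: -175x^4 + 40x^3 - 12x
order-4 term: 175x^3 - 30x^2 + 3
order-5 term: -105x^2 + 12x
order-6 term: 35x - 2
order-7 term: -5
the series for exp(-D) f terminates at order 7
exp(-D) f = 5x^7 - 37x^6 + 117x^5 - 202x^4 + 203x^3 - 117x^2 + 35x - 1

the image equals g(x) = 5x^7 - 37x^6 + 117x^5 - 202x^4 + 203x^3 - 117x^2 + 35x - 1


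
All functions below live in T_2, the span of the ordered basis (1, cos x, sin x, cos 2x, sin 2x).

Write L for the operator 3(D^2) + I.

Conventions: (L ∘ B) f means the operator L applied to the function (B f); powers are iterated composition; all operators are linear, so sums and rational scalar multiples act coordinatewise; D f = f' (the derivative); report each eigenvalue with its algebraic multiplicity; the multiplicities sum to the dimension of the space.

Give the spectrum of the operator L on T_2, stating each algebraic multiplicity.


λ = -11 (multiplicity 2), λ = -2 (multiplicity 2), λ = 1 (multiplicity 1)

image of 1: 1
image of cos x: -2cos x
image of sin x: -2sin x
image of cos 2x: -11cos 2x
image of sin 2x: -11sin 2x
the matrix is diagonal; its diagonal is (1, -2, -2, -11, -11)
for a triangular matrix the eigenvalues are the diagonal entries, with algebraic multiplicity their repetition count


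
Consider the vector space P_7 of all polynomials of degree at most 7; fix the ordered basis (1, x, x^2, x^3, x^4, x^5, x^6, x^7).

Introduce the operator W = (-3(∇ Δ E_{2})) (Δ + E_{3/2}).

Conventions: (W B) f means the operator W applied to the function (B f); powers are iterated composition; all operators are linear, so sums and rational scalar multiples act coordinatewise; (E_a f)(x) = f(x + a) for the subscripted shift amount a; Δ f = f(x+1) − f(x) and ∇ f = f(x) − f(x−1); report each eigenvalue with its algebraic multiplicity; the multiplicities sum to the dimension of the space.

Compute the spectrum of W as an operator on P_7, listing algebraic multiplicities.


image of 1: 0
image of x: 0
image of x^2: -6
image of x^3: -18x - 81
image of x^4: -36x^2 - 324x - 627
image of x^5: -60x^3 - 810x^2 - 3135x - 7695/2
image of x^6: -90x^4 - 1620x^3 - 9405x^2 - 23085x - 167313/8
image of x^7: -126x^5 - 2835x^4 - 21945x^3 - (161595/2)x^2 - (1171191/8)x - 1695141/16
the matrix is upper triangular; its diagonal is (0, 0, 0, 0, 0, 0, 0, 0)
for a triangular matrix the eigenvalues are the diagonal entries, with algebraic multiplicity their repetition count

λ = 0 (multiplicity 8)


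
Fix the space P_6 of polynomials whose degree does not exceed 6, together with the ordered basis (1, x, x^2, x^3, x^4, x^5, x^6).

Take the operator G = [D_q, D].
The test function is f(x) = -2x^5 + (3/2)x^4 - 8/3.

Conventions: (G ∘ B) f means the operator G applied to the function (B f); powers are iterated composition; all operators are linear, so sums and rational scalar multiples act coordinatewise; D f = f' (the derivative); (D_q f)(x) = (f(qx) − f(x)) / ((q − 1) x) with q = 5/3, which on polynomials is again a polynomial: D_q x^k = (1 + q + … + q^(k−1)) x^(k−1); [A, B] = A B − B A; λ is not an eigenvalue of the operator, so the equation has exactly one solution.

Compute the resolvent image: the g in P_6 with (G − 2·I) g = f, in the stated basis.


write g with unknown coordinates in the stated basis and equate coefficients in (G − 2·I) g = f
solving from the highest basis element down gives g = x^5 - (3/4)x^4 - (842/81)x^3 + (19/6)x^2 + (10946/729)x + 5/18
check: G g = -(1684/81)x^3 + (19/3)x^2 + (21892/729)x - 19/9
so G g − 2·g = -2x^5 + (3/2)x^4 - 8/3 = f ✓

g(x) = x^5 - (3/4)x^4 - (842/81)x^3 + (19/6)x^2 + (10946/729)x + 5/18


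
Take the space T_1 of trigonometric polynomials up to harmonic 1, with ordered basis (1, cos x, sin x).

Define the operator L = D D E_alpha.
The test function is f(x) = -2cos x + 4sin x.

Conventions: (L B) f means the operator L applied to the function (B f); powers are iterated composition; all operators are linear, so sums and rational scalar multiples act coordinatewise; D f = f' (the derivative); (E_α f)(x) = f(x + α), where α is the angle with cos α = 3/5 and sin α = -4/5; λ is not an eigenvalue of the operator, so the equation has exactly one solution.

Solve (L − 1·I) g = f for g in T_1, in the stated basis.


write g with unknown coordinates in the stated basis and equate coefficients in (L − 1·I) g = f
solving from the highest basis element down gives g = -(5/2)sin x
check: L g = -2cos x + (3/2)sin x
so L g − 1·g = -2cos x + 4sin x = f ✓

the result is g(x) = -(5/2)sin x


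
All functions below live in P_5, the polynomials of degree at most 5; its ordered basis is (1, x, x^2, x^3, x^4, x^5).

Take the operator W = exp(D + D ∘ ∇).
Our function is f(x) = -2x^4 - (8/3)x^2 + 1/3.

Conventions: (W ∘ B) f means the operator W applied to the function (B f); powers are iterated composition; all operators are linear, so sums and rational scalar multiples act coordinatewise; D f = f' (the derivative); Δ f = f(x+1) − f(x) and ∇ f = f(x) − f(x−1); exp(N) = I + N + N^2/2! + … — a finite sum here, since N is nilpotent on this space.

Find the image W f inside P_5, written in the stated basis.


order-1 term: -8x^3 - 24x^2 + (56/3)x - 40/3
order-2 term: -12x^2 - 48x - 8/3
order-3 term: -8x - 24
order-4 term: -2
the series for exp(D + D ∘ ∇) f terminates at order 4
exp(D + D ∘ ∇) f = -2x^4 - 8x^3 - (116/3)x^2 - (112/3)x - 125/3

g(x) = -2x^4 - 8x^3 - (116/3)x^2 - (112/3)x - 125/3


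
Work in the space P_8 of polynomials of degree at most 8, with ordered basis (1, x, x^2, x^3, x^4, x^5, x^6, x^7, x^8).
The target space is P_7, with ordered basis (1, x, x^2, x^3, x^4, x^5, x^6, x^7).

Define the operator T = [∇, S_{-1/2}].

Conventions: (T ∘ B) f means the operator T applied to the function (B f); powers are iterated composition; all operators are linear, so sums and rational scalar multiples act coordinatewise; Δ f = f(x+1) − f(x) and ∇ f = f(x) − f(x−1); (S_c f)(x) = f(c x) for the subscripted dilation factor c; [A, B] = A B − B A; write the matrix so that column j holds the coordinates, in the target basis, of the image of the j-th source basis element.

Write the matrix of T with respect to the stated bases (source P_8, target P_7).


the matrix is [[0, -3/2, 3/4, -9/8, 15/16, -33/32, 63/64, -129/128, 255/256]; [0, 0, 3/2, -9/8, 9/4, -75/32, 99/32, -441/128, 129/32]; [0, 0, 0, -9/8, 9/8, -45/16, 225/64, -693/128, 441/64]; [0, 0, 0, 0, 3/4, -15/16, 45/16, -525/128, 231/32]; [0, 0, 0, 0, 0, -15/32, 45/64, -315/128, 525/128]; [0, 0, 0, 0, 0, 0, 9/32, -63/128, 63/32]; [0, 0, 0, 0, 0, 0, 0, -21/128, 21/64]; [0, 0, 0, 0, 0, 0, 0, 0, 3/32]] (rows listed top to bottom)

image of 1: 0
image of x: -3/2
image of x^2: (3/2)x + 3/4
image of x^3: -(9/8)x^2 - (9/8)x - 9/8
image of x^4: (3/4)x^3 + (9/8)x^2 + (9/4)x + 15/16
image of x^5: -(15/32)x^4 - (15/16)x^3 - (45/16)x^2 - (75/32)x - 33/32
image of x^6: (9/32)x^5 + (45/64)x^4 + (45/16)x^3 + (225/64)x^2 + (99/32)x + 63/64
image of x^7: -(21/128)x^6 - (63/128)x^5 - (315/128)x^4 - (525/128)x^3 - (693/128)x^2 - (441/128)x - 129/128
image of x^8: (3/32)x^7 + (21/64)x^6 + (63/32)x^5 + (525/128)x^4 + (231/32)x^3 + (441/64)x^2 + (129/32)x + 255/256
each image's coordinates form column j of the matrix


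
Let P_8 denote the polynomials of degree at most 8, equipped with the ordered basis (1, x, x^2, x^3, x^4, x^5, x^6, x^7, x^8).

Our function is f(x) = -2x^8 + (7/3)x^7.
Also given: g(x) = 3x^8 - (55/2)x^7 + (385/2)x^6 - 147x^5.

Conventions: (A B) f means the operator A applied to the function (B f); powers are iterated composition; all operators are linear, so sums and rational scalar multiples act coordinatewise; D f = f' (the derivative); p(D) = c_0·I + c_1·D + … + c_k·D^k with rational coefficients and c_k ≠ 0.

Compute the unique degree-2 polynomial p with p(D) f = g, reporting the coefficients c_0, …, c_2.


p(D) = -(3/2)·I + (3/2)·D − (3/2)·D^2, i.e. c_0 = -3/2, c_1 = 3/2, c_2 = -3/2

D^0 f = -2x^8 + (7/3)x^7
D^1 f = -16x^7 + (49/3)x^6
D^2 f = -112x^6 + 98x^5
matching coefficients of g against c_0 f + c_1 Df + … from the top degree down determines the c_i
solution: c_0 = -3/2, c_1 = 3/2, c_2 = -3/2


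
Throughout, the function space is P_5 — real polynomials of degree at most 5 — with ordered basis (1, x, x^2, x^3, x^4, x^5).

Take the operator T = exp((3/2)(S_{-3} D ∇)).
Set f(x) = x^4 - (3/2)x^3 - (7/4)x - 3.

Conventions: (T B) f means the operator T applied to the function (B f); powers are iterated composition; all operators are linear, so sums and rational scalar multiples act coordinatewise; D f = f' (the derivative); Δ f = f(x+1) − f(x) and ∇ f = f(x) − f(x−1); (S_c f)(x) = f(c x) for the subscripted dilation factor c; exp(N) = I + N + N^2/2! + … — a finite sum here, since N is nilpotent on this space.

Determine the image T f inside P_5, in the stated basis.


the image equals g(x) = x^4 - (3/2)x^3 + 162x^2 + (371/4)x + 1011/4

order-1 term: 162x^2 + (189/2)x + 51/4
order-2 term: 243
the series for exp((3/2)(S_{-3} D ∇)) f terminates at order 2
exp((3/2)(S_{-3} D ∇)) f = x^4 - (3/2)x^3 + 162x^2 + (371/4)x + 1011/4


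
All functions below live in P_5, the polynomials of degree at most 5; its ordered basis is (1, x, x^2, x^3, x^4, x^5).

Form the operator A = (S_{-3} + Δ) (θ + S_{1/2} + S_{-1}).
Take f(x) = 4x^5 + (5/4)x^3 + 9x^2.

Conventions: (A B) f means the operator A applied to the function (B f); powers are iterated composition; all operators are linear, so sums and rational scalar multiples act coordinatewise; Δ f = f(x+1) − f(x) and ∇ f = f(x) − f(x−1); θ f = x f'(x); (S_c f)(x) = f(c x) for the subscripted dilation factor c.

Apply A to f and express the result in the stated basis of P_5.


θ f = 20x^5 + (15/4)x^3 + 18x^2
S_{1/2} f = (1/8)x^5 + (5/32)x^3 + (9/4)x^2
S_{-1} f = -4x^5 - (5/4)x^3 + 9x^2
(θ + S_{1/2} + S_{-1}) f = (129/8)x^5 + (85/32)x^3 + (117/4)x^2
S_{-3} (θ + S_{1/2} + S_{-1}) f = -(31347/8)x^5 - (2295/32)x^3 + (1053/4)x^2
Δ (θ + S_{1/2} + S_{-1}) f = (645/8)x^4 + (645/4)x^3 + (5415/32)x^2 + (4707/32)x + 1537/32
(S_{-3} + Δ) (θ + S_{1/2} + S_{-1}) f = -(31347/8)x^5 + (645/8)x^4 + (2865/32)x^3 + (13839/32)x^2 + (4707/32)x + 1537/32

the result is g(x) = -(31347/8)x^5 + (645/8)x^4 + (2865/32)x^3 + (13839/32)x^2 + (4707/32)x + 1537/32


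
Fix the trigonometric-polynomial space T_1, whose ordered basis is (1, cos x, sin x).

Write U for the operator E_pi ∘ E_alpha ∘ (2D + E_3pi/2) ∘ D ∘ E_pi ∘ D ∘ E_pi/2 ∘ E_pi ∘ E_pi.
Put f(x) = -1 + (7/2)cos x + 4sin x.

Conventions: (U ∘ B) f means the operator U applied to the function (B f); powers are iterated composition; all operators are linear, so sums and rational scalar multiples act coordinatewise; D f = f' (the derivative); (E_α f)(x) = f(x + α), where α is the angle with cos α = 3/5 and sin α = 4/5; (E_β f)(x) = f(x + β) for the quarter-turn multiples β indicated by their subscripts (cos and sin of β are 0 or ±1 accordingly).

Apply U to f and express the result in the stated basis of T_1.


E_pi f = -1 - (7/2)cos x - 4sin x
E_pi E_pi f = -1 + (7/2)cos x + 4sin x
E_pi/2 (E_pi ∘ E_pi) f = -1 + 4cos x - (7/2)sin x
D E_pi/2 (E_pi ∘ E_pi) f = -(7/2)cos x - 4sin x
E_pi (D ∘ E_pi/2) (E_pi ∘ E_pi) f = (7/2)cos x + 4sin x
D E_pi (D ∘ E_pi/2) (E_pi ∘ E_pi) f = 4cos x - (7/2)sin x
D (D ∘ E_pi ∘ D ∘ E_pi/2 ∘ E_pi ∘ E_pi) f = -(7/2)cos x - 4sin x
(2D) (D ∘ E_pi ∘ D ∘ E_pi/2 ∘ E_pi ∘ E_pi) f = -7cos x - 8sin x
E_3pi/2 (D ∘ E_pi ∘ D ∘ E_pi/2 ∘ E_pi ∘ E_pi) f = (7/2)cos x + 4sin x
(2D + E_3pi/2) (D ∘ E_pi ∘ D ∘ E_pi/2 ∘ E_pi ∘ E_pi) f = -(7/2)cos x - 4sin x
E_alpha (2D + E_3pi/2) (D ∘ E_pi ∘ D ∘ E_pi/2 ∘ E_pi ∘ E_pi) f = -(53/10)cos x + (2/5)sin x
E_pi E_alpha (2D + E_3pi/2) (D ∘ E_pi ∘ D ∘ E_pi/2 ∘ E_pi ∘ E_pi) f = (53/10)cos x - (2/5)sin x

the image equals g(x) = (53/10)cos x - (2/5)sin x


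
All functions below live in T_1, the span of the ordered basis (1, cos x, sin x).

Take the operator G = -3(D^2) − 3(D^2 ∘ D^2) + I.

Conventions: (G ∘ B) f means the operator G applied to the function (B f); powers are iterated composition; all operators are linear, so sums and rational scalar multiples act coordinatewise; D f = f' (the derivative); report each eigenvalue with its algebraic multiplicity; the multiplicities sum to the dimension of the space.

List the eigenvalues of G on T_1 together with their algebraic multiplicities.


image of 1: 1
image of cos x: cos x
image of sin x: sin x
the matrix is diagonal; its diagonal is (1, 1, 1)
for a triangular matrix the eigenvalues are the diagonal entries, with algebraic multiplicity their repetition count

λ = 1 (multiplicity 3)


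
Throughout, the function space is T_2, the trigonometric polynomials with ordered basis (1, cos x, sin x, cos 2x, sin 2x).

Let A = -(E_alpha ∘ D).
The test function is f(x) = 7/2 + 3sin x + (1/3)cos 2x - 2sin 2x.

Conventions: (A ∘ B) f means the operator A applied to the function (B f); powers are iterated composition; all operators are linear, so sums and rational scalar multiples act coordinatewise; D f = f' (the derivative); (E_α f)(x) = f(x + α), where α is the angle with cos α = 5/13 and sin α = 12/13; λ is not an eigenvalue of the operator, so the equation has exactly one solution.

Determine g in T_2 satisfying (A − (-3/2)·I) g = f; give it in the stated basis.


write g with unknown coordinates in the stated basis and equate coefficients in (A − (-3/2)·I) g = f
solving from the highest basis element down gives g = 7/3 + (60/313)cos x + (378/313)sin x + (366/1015)cos 2x - (1556/3045)sin 2x
check: A g = -(90/313)cos x + (372/313)sin x - (632/3045)cos 2x - (1252/1015)sin 2x
so A g − (-3/2)·g = 7/2 + 3sin x + (1/3)cos 2x - 2sin 2x = f ✓

g(x) = 7/3 + (60/313)cos x + (378/313)sin x + (366/1015)cos 2x - (1556/3045)sin 2x


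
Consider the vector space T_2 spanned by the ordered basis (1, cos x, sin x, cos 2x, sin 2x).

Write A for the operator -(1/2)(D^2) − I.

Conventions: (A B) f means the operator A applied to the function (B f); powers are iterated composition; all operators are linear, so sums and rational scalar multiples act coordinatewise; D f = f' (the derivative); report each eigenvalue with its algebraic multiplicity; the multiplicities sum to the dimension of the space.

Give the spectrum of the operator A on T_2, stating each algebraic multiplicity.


λ = -1 (multiplicity 1), λ = -1/2 (multiplicity 2), λ = 1 (multiplicity 2)

image of 1: -1
image of cos x: -(1/2)cos x
image of sin x: -(1/2)sin x
image of cos 2x: cos 2x
image of sin 2x: sin 2x
the matrix is diagonal; its diagonal is (-1, -1/2, -1/2, 1, 1)
for a triangular matrix the eigenvalues are the diagonal entries, with algebraic multiplicity their repetition count


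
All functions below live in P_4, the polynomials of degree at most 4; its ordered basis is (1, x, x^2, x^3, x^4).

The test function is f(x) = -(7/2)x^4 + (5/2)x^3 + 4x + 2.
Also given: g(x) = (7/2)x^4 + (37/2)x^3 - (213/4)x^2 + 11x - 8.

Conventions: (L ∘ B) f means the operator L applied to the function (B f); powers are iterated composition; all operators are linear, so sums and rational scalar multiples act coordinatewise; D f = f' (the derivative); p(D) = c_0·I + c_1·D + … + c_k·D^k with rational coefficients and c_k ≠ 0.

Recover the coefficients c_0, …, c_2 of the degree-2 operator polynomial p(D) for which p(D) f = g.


D^0 f = -(7/2)x^4 + (5/2)x^3 + 4x + 2
D^1 f = -14x^3 + (15/2)x^2 + 4
D^2 f = -42x^2 + 15x
matching coefficients of g against c_0 f + c_1 Df + … from the top degree down determines the c_i
solution: c_0 = -1, c_1 = -3/2, c_2 = 1

c_0 = -1, c_1 = -3/2, c_2 = 1


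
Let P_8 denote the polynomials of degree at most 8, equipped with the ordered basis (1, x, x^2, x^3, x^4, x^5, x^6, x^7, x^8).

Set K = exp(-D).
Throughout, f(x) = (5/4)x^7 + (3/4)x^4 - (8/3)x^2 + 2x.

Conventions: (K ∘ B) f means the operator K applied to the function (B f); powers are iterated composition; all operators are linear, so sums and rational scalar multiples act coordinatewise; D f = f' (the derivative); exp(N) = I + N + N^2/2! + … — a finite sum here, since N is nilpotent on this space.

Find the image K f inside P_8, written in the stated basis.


order-1 term: -(35/4)x^6 - 3x^3 + (16/3)x - 2
order-2 term: (105/4)x^5 + (9/2)x^2 - 8/3
order-3 term: -(175/4)x^4 - 3x
order-4 term: (175/4)x^3 + 3/4
order-5 term: -(105/4)x^2
order-6 term: (35/4)x
order-7 term: -5/4
the series for exp(-D) f terminates at order 7
exp(-D) f = (5/4)x^7 - (35/4)x^6 + (105/4)x^5 - 43x^4 + (163/4)x^3 - (293/12)x^2 + (157/12)x - 31/6

the result is g(x) = (5/4)x^7 - (35/4)x^6 + (105/4)x^5 - 43x^4 + (163/4)x^3 - (293/12)x^2 + (157/12)x - 31/6


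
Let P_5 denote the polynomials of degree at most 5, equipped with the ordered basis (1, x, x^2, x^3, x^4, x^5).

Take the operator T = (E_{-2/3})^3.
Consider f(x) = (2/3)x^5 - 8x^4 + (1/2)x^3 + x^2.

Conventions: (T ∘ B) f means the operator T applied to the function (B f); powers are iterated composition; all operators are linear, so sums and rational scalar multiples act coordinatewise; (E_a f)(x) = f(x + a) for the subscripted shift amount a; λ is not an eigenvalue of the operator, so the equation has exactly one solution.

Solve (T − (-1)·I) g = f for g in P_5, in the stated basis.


the result is g(x) = (1/3)x^5 - (7/3)x^4 - (63/4)x^3 - (65/12)x^2 + 33x + 29/6

write g with unknown coordinates in the stated basis and equate coefficients in (T − (-1)·I) g = f
solving from the highest basis element down gives g = (1/3)x^5 - (7/3)x^4 - (63/4)x^3 - (65/12)x^2 + 33x + 29/6
check: T g = (1/3)x^5 - (17/3)x^4 + (65/4)x^3 + (77/12)x^2 - 33x - 29/6
so T g − (-1)·g = (2/3)x^5 - 8x^4 + (1/2)x^3 + x^2 = f ✓


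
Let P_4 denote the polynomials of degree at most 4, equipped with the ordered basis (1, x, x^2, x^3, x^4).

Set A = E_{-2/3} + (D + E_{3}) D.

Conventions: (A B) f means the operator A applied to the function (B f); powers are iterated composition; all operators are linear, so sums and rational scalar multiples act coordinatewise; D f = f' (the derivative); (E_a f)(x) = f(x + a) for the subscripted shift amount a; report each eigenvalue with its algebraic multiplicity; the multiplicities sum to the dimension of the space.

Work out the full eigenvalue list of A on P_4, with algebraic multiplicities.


image of 1: 1
image of x: x + 1/3
image of x^2: x^2 + (2/3)x + 76/9
image of x^3: x^3 + x^2 + (76/3)x + 721/27
image of x^4: x^4 + (4/3)x^3 + (152/3)x^2 + (2884/27)x + 8764/81
the matrix is upper triangular; its diagonal is (1, 1, 1, 1, 1)
for a triangular matrix the eigenvalues are the diagonal entries, with algebraic multiplicity their repetition count

λ = 1 (multiplicity 5)


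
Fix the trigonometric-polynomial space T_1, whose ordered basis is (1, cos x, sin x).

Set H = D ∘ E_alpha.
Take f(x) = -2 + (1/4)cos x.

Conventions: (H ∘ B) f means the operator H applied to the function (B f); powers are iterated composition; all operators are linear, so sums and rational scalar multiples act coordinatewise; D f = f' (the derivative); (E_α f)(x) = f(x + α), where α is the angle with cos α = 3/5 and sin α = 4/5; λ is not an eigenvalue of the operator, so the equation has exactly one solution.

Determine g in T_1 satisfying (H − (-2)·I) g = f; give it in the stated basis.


the result is g(x) = -1 + (1/6)cos x + (1/12)sin x

write g with unknown coordinates in the stated basis and equate coefficients in (H − (-2)·I) g = f
solving from the highest basis element down gives g = -1 + (1/6)cos x + (1/12)sin x
check: H g = -(1/12)cos x - (1/6)sin x
so H g − (-2)·g = -2 + (1/4)cos x = f ✓


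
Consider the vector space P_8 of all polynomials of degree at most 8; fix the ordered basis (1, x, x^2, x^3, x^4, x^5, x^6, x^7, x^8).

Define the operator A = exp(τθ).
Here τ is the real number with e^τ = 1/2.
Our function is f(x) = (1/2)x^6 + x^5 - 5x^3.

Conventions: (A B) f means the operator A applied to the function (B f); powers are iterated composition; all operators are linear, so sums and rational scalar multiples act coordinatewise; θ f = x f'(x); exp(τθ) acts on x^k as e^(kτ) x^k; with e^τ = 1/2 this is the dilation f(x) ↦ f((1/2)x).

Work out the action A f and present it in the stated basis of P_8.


exp(τθ) x^k = e^(kτ) x^k; with e^τ = 1/2 this sends x^k to (1/2)^k x^k
x^3 ↦ 1/8 x^3
x^5 ↦ 1/32 x^5
x^6 ↦ 1/64 x^6
applying this coordinatewise to f: exp(τθ) f = (1/128)x^6 + (1/32)x^5 - (5/8)x^3

the result is g(x) = (1/128)x^6 + (1/32)x^5 - (5/8)x^3


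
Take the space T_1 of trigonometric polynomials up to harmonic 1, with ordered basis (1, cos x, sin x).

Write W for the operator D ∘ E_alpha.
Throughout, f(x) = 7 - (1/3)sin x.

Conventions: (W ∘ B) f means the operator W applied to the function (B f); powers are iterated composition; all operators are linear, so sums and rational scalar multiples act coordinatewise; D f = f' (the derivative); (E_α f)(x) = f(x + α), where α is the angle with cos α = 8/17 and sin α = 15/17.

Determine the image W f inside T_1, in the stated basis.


E_alpha f = 7 - (5/17)cos x - (8/51)sin x
D E_alpha f = -(8/51)cos x + (5/17)sin x

the image equals g(x) = -(8/51)cos x + (5/17)sin x


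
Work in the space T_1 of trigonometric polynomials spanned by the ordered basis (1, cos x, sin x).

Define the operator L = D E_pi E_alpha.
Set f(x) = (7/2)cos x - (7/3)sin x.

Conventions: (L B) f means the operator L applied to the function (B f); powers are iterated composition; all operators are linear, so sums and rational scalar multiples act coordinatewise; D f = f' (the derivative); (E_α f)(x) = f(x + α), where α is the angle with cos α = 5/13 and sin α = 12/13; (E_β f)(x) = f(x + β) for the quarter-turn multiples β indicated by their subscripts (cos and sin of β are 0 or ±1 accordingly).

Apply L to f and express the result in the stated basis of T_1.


the image equals g(x) = (161/39)cos x - (21/26)sin x

E_alpha f = -(21/26)cos x - (161/39)sin x
E_pi E_alpha f = (21/26)cos x + (161/39)sin x
D E_pi E_alpha f = (161/39)cos x - (21/26)sin x


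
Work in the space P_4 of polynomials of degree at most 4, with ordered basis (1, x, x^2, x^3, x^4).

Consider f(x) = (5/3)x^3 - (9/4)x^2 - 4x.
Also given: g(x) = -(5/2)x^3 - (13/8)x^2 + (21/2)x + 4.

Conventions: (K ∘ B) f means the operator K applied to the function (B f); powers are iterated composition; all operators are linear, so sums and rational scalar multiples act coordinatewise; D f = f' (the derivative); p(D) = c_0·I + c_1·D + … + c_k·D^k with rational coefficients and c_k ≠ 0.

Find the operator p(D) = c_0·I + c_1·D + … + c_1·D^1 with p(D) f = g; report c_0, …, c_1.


c_0 = -3/2, c_1 = -1

D^0 f = (5/3)x^3 - (9/4)x^2 - 4x
D^1 f = 5x^2 - (9/2)x - 4
matching coefficients of g against c_0 f + c_1 Df + … from the top degree down determines the c_i
solution: c_0 = -3/2, c_1 = -1


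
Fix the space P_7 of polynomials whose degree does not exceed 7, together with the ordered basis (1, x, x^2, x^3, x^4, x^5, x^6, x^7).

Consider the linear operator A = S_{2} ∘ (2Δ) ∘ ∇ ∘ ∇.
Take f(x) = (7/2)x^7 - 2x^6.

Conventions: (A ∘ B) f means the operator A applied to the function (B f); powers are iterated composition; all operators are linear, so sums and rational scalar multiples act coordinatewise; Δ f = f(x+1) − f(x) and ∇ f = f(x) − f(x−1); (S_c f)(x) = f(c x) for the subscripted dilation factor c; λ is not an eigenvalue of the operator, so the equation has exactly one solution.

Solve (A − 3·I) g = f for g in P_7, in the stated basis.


write g with unknown coordinates in the stated basis and equate coefficients in (A − 3·I) g = f
solving from the highest basis element down gives g = -(7/6)x^7 + (2/3)x^6 - (7840/3)x^4 + 3040x^3 - 2280x^2 - (248440/3)x + 32942
check: A g = -7840x^4 + 9120x^3 - 6840x^2 - 248440x + 98826
so A g − 3·g = (7/2)x^7 - 2x^6 = f ✓

g(x) = -(7/6)x^7 + (2/3)x^6 - (7840/3)x^4 + 3040x^3 - 2280x^2 - (248440/3)x + 32942


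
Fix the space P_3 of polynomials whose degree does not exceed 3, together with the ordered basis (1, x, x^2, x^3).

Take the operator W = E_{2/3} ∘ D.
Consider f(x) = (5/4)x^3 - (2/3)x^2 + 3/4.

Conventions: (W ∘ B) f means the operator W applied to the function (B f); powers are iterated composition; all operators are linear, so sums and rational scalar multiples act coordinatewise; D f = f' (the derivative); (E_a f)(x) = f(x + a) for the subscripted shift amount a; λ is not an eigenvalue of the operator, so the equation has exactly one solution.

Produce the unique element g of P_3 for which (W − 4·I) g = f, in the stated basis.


write g with unknown coordinates in the stated basis and equate coefficients in (W − 4·I) g = f
solving from the highest basis element down gives g = -(5/16)x^3 - (13/192)x^2 - (133/384)x - 1847/4608
check: W g = -(15/16)x^2 - (133/96)x - 983/1152
so W g − 4·g = (5/4)x^3 - (2/3)x^2 + 3/4 = f ✓

g(x) = -(5/16)x^3 - (13/192)x^2 - (133/384)x - 1847/4608


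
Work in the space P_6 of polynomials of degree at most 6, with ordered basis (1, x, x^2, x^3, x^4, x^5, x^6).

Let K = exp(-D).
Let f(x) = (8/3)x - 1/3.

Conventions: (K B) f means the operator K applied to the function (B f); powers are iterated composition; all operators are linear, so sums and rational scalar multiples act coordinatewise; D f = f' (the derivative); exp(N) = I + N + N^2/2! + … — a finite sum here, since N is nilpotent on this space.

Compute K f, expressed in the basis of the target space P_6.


g(x) = (8/3)x - 3

order-1 term: -8/3
the series for exp(-D) f terminates at order 1
exp(-D) f = (8/3)x - 3


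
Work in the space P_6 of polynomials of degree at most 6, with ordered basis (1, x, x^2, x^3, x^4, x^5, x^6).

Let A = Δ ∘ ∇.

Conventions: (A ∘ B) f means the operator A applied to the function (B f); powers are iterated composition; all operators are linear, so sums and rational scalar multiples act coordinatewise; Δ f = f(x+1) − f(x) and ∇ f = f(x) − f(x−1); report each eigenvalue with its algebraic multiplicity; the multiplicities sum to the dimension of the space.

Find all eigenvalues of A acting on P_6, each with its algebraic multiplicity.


image of 1: 0
image of x: 0
image of x^2: 2
image of x^3: 6x
image of x^4: 12x^2 + 2
image of x^5: 20x^3 + 10x
image of x^6: 30x^4 + 30x^2 + 2
the matrix is upper triangular; its diagonal is (0, 0, 0, 0, 0, 0, 0)
for a triangular matrix the eigenvalues are the diagonal entries, with algebraic multiplicity their repetition count

λ = 0 (multiplicity 7)


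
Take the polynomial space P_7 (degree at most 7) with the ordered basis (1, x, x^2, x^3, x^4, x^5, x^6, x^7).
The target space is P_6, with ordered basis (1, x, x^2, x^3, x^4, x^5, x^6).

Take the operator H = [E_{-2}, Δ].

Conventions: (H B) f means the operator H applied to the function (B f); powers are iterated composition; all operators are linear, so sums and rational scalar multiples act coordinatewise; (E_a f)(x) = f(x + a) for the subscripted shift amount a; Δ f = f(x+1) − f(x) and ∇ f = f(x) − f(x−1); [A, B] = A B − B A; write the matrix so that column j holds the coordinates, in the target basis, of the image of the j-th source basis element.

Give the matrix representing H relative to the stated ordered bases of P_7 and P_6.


image of 1: 0
image of x: 0
image of x^2: 0
image of x^3: 0
image of x^4: 0
image of x^5: 0
image of x^6: 0
image of x^7: 0
each image's coordinates form column j of the matrix

the matrix is [[0, 0, 0, 0, 0, 0, 0, 0]; [0, 0, 0, 0, 0, 0, 0, 0]; [0, 0, 0, 0, 0, 0, 0, 0]; [0, 0, 0, 0, 0, 0, 0, 0]; [0, 0, 0, 0, 0, 0, 0, 0]; [0, 0, 0, 0, 0, 0, 0, 0]; [0, 0, 0, 0, 0, 0, 0, 0]] (rows listed top to bottom)


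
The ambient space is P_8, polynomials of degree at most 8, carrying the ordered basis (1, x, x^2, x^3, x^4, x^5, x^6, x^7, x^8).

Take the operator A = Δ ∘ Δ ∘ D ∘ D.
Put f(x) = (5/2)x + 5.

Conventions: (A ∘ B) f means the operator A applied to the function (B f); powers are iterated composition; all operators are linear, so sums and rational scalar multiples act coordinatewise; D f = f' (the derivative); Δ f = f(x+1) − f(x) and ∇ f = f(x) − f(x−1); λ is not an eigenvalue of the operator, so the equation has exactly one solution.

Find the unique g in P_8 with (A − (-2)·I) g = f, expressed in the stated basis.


the result is g(x) = (5/4)x + 5/2

write g with unknown coordinates in the stated basis and equate coefficients in (A − (-2)·I) g = f
solving from the highest basis element down gives g = (5/4)x + 5/2
check: A g = 0
so A g − (-2)·g = (5/2)x + 5 = f ✓


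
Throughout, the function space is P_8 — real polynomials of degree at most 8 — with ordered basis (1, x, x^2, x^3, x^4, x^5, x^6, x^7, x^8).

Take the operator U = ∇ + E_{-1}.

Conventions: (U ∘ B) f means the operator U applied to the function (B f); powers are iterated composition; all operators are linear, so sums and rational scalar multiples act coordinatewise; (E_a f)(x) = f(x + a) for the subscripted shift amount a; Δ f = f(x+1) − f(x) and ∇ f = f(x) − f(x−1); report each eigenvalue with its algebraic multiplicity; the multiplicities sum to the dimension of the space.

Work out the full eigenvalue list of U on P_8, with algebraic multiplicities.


image of 1: 1
image of x: x
image of x^2: x^2
image of x^3: x^3
image of x^4: x^4
image of x^5: x^5
image of x^6: x^6
image of x^7: x^7
image of x^8: x^8
the matrix is upper triangular; its diagonal is (1, 1, 1, 1, 1, 1, 1, 1, 1)
for a triangular matrix the eigenvalues are the diagonal entries, with algebraic multiplicity their repetition count

λ = 1 (multiplicity 9)


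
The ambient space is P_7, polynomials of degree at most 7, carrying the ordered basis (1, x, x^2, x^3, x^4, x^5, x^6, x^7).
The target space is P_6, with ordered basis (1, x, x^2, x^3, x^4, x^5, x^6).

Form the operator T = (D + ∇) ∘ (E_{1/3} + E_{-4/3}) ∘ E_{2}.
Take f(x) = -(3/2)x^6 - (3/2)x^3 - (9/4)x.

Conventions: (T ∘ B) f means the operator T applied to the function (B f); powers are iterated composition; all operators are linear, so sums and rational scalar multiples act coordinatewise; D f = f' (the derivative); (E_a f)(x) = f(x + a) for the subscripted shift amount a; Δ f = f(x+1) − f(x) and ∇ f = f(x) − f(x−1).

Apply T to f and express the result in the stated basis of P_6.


the result is g(x) = -36x^5 - 225x^4 - 850x^3 - 1788x^2 - (17762/9)x - 16361/18

E_{2} f = -(3/2)x^6 - 18x^5 - 90x^4 - (483/2)x^3 - 369x^2 - (1233/4)x - 225/2
E_{1/3} E_{2} f = -(3/2)x^6 - 21x^5 - (245/2)x^4 - (6887/18)x^3 - (6097/9)x^2 - (70117/108)x - 258923/972
E_{-4/3} E_{2} f = -(3/2)x^6 - 6x^5 - 10x^4 - (187/18)x^3 - (67/9)x^2 - (587/108)x - 1009/486
(E_{1/3} + E_{-4/3}) E_{2} f = -3x^6 - 27x^5 - (265/2)x^4 - 393x^3 - (6164/9)x^2 - (1964/3)x - 260941/972
D (E_{1/3} + E_{-4/3}) E_{2} f = -18x^5 - 135x^4 - 530x^3 - 1179x^2 - (12328/9)x - 1964/3
∇ (E_{1/3} + E_{-4/3}) E_{2} f = -18x^5 - 90x^4 - 320x^3 - 609x^2 - (5434/9)x - 4577/18
(D + ∇) (E_{1/3} + E_{-4/3}) E_{2} f = -36x^5 - 225x^4 - 850x^3 - 1788x^2 - (17762/9)x - 16361/18


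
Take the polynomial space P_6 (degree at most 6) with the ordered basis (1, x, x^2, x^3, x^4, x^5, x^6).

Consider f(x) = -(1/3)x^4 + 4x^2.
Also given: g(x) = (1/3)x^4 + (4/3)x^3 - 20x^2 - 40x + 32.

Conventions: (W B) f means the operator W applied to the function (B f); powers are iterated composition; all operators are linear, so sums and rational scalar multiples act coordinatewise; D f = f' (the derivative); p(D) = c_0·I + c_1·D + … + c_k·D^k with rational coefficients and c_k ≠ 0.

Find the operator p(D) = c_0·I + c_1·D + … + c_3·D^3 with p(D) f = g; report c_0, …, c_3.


D^0 f = -(1/3)x^4 + 4x^2
D^1 f = -(4/3)x^3 + 8x
D^2 f = -4x^2 + 8
D^3 f = -8x
matching coefficients of g against c_0 f + c_1 Df + … from the top degree down determines the c_i
solution: c_0 = -1, c_1 = -1, c_2 = 4, c_3 = 4

c_0 = -1, c_1 = -1, c_2 = 4, c_3 = 4


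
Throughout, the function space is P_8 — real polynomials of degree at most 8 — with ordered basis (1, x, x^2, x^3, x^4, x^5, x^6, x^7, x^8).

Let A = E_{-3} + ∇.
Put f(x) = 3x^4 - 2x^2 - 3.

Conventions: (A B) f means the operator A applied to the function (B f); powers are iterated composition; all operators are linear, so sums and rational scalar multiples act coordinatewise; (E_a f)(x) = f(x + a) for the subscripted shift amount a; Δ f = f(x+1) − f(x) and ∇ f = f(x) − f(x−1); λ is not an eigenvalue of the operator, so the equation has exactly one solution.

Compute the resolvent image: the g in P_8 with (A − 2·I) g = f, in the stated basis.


write g with unknown coordinates in the stated basis and equate coefficients in (A − 2·I) g = f
solving from the highest basis element down gives g = -3x^4 + 24x^3 - 286x^2 + 2032x - 7213
check: A g = -3x^4 + 48x^3 - 574x^2 + 4064x - 14429
so A g − 2·g = 3x^4 - 2x^2 - 3 = f ✓

the image equals g(x) = -3x^4 + 24x^3 - 286x^2 + 2032x - 7213


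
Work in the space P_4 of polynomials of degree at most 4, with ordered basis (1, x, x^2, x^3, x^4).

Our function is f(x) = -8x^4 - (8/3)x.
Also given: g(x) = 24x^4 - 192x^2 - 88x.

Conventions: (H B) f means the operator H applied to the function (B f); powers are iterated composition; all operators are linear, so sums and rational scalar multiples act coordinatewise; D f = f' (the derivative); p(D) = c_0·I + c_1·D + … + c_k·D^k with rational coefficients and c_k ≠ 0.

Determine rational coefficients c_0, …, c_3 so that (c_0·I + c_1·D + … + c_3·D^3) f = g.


p(D) = -3·I + 2·D^2 + (1/2)·D^3, i.e. c_0 = -3, c_1 = 0, c_2 = 2, c_3 = 1/2

D^0 f = -8x^4 - (8/3)x
D^1 f = -32x^3 - 8/3
D^2 f = -96x^2
D^3 f = -192x
matching coefficients of g against c_0 f + c_1 Df + … from the top degree down determines the c_i
solution: c_0 = -3, c_1 = 0, c_2 = 2, c_3 = 1/2


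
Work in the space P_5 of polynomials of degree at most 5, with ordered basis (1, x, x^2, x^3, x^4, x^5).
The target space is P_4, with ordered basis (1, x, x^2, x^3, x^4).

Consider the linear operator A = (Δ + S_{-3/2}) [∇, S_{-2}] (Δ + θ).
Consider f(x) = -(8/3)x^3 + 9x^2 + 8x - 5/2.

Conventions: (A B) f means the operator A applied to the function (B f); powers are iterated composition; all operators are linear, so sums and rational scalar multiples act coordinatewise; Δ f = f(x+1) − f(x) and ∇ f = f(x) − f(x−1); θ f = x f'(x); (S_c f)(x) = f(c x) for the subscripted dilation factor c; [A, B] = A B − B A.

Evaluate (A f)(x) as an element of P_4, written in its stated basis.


Δ f = -8x^2 + 10x + 43/3
θ f = -8x^3 + 18x^2 + 8x
(Δ + θ) f = -8x^3 + 10x^2 + 18x + 43/3
S_{-2} (Δ + θ) f = 64x^3 + 40x^2 - 36x + 43/3
∇ S_{-2} (Δ + θ) f = 192x^2 - 112x - 12
∇ (Δ + θ) f = -24x^2 + 44x
S_{-2} ∇ (Δ + θ) f = -96x^2 - 88x
[∇, S_{-2}] (Δ + θ) f = 288x^2 - 24x - 12
Δ [∇, S_{-2}] (Δ + θ) f = 576x + 264
S_{-3/2} [∇, S_{-2}] (Δ + θ) f = 648x^2 + 36x - 12
(Δ + S_{-3/2}) [∇, S_{-2}] (Δ + θ) f = 648x^2 + 612x + 252

the result is g(x) = 648x^2 + 612x + 252
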